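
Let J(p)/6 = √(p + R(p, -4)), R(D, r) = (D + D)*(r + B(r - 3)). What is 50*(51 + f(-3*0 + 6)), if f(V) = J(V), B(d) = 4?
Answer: 2550 + 300*√6 ≈ 3284.8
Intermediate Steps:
R(D, r) = 2*D*(4 + r) (R(D, r) = (D + D)*(r + 4) = (2*D)*(4 + r) = 2*D*(4 + r))
J(p) = 6*√p (J(p) = 6*√(p + 2*p*(4 - 4)) = 6*√(p + 2*p*0) = 6*√(p + 0) = 6*√p)
f(V) = 6*√V
50*(51 + f(-3*0 + 6)) = 50*(51 + 6*√(-3*0 + 6)) = 50*(51 + 6*√(0 + 6)) = 50*(51 + 6*√6) = 2550 + 300*√6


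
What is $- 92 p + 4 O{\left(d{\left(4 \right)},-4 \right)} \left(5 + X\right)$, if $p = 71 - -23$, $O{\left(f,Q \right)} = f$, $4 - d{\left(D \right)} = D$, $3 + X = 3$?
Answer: $-8648$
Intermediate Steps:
$X = 0$ ($X = -3 + 3 = 0$)
$d{\left(D \right)} = 4 - D$
$p = 94$ ($p = 71 + 23 = 94$)
$- 92 p + 4 O{\left(d{\left(4 \right)},-4 \right)} \left(5 + X\right) = \left(-92\right) 94 + 4 \left(4 - 4\right) \left(5 + 0\right) = -8648 + 4 \left(4 - 4\right) 5 = -8648 + 4 \cdot 0 \cdot 5 = -8648 + 0 \cdot 5 = -8648 + 0 = -8648$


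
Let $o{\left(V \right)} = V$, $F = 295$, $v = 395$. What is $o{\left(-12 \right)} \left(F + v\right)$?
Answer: $-8280$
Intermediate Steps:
$o{\left(-12 \right)} \left(F + v\right) = - 12 \left(295 + 395\right) = \left(-12\right) 690 = -8280$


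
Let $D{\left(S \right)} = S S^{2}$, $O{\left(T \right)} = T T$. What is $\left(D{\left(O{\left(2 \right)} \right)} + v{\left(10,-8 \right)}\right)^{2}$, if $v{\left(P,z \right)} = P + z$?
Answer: $4356$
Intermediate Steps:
$O{\left(T \right)} = T^{2}$
$D{\left(S \right)} = S^{3}$
$\left(D{\left(O{\left(2 \right)} \right)} + v{\left(10,-8 \right)}\right)^{2} = \left(\left(2^{2}\right)^{3} + \left(10 - 8\right)\right)^{2} = \left(4^{3} + 2\right)^{2} = \left(64 + 2\right)^{2} = 66^{2} = 4356$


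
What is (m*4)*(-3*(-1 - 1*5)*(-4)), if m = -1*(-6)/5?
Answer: -1728/5 ≈ -345.60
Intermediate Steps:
m = 6/5 (m = 6*(1/5) = 6/5 ≈ 1.2000)
(m*4)*(-3*(-1 - 1*5)*(-4)) = ((6/5)*4)*(-3*(-1 - 1*5)*(-4)) = 24*(-3*(-1 - 5)*(-4))/5 = 24*(-3*(-6)*(-4))/5 = 24*(18*(-4))/5 = (24/5)*(-72) = -1728/5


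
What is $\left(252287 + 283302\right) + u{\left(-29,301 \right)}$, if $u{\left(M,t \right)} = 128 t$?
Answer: $574117$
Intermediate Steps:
$\left(252287 + 283302\right) + u{\left(-29,301 \right)} = \left(252287 + 283302\right) + 128 \cdot 301 = 535589 + 38528 = 574117$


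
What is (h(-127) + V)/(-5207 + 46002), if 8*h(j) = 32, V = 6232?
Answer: 6236/40795 ≈ 0.15286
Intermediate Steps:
h(j) = 4 (h(j) = (⅛)*32 = 4)
(h(-127) + V)/(-5207 + 46002) = (4 + 6232)/(-5207 + 46002) = 6236/40795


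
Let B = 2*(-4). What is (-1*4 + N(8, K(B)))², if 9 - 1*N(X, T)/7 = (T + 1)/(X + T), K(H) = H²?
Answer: 14386849/5184 ≈ 2775.2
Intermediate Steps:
B = -8
N(X, T) = 63 - 7*(1 + T)/(T + X) (N(X, T) = 63 - 7*(T + 1)/(X + T) = 63 - 7*(1 + T)/(T + X))
(-1*4 + N(8, K(B)))² = (-1*4 + 7*(-1 + 8*(-8)² + 9*8)/((-8)² + 8))² = (-4 + 7*(-1 + 8*64 + 72)/(64 + 8))² = (-4 + 7*(-1 + 512 + 72)/72)² = (-4 + 7*(1/72)*583)² = (-4 + 4081/72)² = (3793/72)² = 14386849/5184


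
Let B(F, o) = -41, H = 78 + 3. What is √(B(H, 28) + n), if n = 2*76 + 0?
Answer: √111 ≈ 10.536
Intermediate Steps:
H = 81
n = 152 (n = 152 + 0 = 152)
√(B(H, 28) + n) = √(-41 + 152) = √111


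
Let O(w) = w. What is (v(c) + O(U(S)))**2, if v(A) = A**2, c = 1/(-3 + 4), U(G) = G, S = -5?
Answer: 16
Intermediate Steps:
c = 1 (c = 1/1 = 1)
(v(c) + O(U(S)))**2 = (1**2 - 5)**2 = (1 - 5)**2 = (-4)**2 = 16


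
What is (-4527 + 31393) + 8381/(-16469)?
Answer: 442447773/16469 ≈ 26866.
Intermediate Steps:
(-4527 + 31393) + 8381/(-16469) = 26866 + 8381*(-1/16469) = 26866 - 8381/16469 = 442447773/16469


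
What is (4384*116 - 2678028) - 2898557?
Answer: -5068041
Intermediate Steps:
(4384*116 - 2678028) - 2898557 = (508544 - 2678028) - 2898557 = -2169484 - 2898557 = -5068041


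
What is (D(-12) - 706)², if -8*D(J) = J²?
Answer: 524176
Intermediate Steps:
D(J) = -J²/8
(D(-12) - 706)² = (-⅛*(-12)² - 706)² = (-⅛*144 - 706)² = (-18 - 706)² = (-724)² = 524176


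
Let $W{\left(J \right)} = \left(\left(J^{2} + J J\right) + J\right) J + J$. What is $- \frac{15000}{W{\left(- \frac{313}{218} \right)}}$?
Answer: $\frac{38850870000}{13711591} \approx 2833.4$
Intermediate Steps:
$W{\left(J \right)} = J + J \left(J + 2 J^{2}\right)$ ($W{\left(J \right)} = \left(\left(J^{2} + J^{2}\right) + J\right) J + J = \left(2 J^{2} + J\right) J + J = \left(J + 2 J^{2}\right) J + J = J \left(J + 2 J^{2}\right) + J = J + J \left(J + 2 J^{2}\right)$)
$- \frac{15000}{W{\left(- \frac{313}{218} \right)}} = - \frac{15000}{- \frac{313}{218} \left(1 - \frac{313}{218} + 2 \left(- \frac{313}{218}\right)^{2}\right)} = - \frac{15000}{\left(-313\right) \frac{1}{218} \left(1 - \frac{313}{218} + 2 \left(\left(-313\right) \frac{1}{218}\right)^{2}\right)} = - \frac{15000}{\left(- \frac{313}{218}\right) \left(1 - \frac{313}{218} + 2 \left(- \frac{313}{218}\right)^{2}\right)} = - \frac{15000}{\left(- \frac{313}{218}\right) \left(1 - \frac{313}{218} + 2 \cdot \frac{97969}{47524}\right)} = - \frac{15000}{\left(- \frac{313}{218}\right) \left(1 - \frac{313}{218} + \frac{97969}{23762}\right)} = - \frac{15000}{\left(- \frac{313}{218}\right) \frac{43807}{11881}} = - \frac{15000}{- \frac{13711591}{2590058}} = \left(-15000\right) \left(- \frac{2590058}{13711591}\right) = \frac{38850870000}{13711591}$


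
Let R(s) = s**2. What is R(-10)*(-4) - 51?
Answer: -451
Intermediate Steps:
R(-10)*(-4) - 51 = (-10)**2*(-4) - 51 = 100*(-4) - 51 = -400 - 51 = -451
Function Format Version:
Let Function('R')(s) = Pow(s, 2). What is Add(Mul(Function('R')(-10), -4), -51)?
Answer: -451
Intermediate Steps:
Add(Mul(Function('R')(-10), -4), -51) = Add(Mul(Pow(-10, 2), -4), -51) = Add(Mul(100, -4), -51) = Add(-400, -51) = -451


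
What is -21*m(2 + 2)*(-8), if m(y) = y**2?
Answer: 2688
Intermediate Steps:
-21*m(2 + 2)*(-8) = -21*(2 + 2)**2*(-8) = -21*4**2*(-8) = -21*16*(-8) = -336*(-8) = 2688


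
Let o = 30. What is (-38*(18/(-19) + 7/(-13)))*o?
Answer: 22020/13 ≈ 1693.8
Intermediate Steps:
(-38*(18/(-19) + 7/(-13)))*o = -38*(18/(-19) + 7/(-13))*30 = -38*(18*(-1/19) + 7*(-1/13))*30 = -38*(-18/19 - 7/13)*30 = -38*(-367/247)*30 = (734/13)*30 = 22020/13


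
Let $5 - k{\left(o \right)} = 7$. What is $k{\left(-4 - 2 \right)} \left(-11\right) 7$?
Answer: $154$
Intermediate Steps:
$k{\left(o \right)} = -2$ ($k{\left(o \right)} = 5 - 7 = -2$)
$k{\left(-4 - 2 \right)} \left(-11\right) 7 = \left(-2\right) \left(-11\right) 7 = 22 \cdot 7 = 154$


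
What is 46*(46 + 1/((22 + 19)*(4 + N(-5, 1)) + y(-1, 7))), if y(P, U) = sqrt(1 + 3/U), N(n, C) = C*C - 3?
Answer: 2165242/1023 - sqrt(70)/1023 ≈ 2116.6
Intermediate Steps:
N(n, C) = -3 + C**2 (N(n, C) = C**2 - 3 = -3 + C**2)
46*(46 + 1/((22 + 19)*(4 + N(-5, 1)) + y(-1, 7))) = 46*(46 + 1/((22 + 19)*(4 + (-3 + 1**2)) + sqrt((3 + 7)/7))) = 46*(46 + 1/(41*(4 + (-3 + 1)) + sqrt((1/7)*10))) = 46*(46 + 1/(41*(4 - 2) + sqrt(10/7))) = 46*(46 + 1/(41*2 + sqrt(70)/7)) = 46*(46 + 1/(82 + sqrt(70)/7)) = 2116 + 46/(82 + sqrt(70)/7)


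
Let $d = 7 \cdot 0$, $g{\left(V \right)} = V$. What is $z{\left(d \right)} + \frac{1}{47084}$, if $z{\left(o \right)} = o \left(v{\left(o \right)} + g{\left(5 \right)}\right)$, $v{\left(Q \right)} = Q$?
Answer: $\frac{1}{47084} \approx 2.1239 \cdot 10^{-5}$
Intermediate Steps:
$d = 0$
$z{\left(o \right)} = o \left(5 + o\right)$ ($z{\left(o \right)} = o \left(o + 5\right) = o \left(5 + o\right)$)
$z{\left(d \right)} + \frac{1}{47084} = 0 \left(5 + 0\right) + \frac{1}{47084} = 0 \cdot 5 + \frac{1}{47084} = 0 + \frac{1}{47084} = \frac{1}{47084}$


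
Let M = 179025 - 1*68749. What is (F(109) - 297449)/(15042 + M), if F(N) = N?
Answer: -148670/62659 ≈ -2.3727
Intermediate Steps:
M = 110276 (M = 179025 - 68749 = 110276)
(F(109) - 297449)/(15042 + M) = (109 - 297449)/(15042 + 110276) = -297340/125318 = -297340*1/125318 = -148670/62659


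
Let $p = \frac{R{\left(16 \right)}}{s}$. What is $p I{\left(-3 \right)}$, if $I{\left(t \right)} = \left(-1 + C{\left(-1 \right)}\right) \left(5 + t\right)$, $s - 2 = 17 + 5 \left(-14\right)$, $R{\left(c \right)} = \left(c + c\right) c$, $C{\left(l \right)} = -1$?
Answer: $\frac{2048}{51} \approx 40.157$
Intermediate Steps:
$R{\left(c \right)} = 2 c^{2}$ ($R{\left(c \right)} = 2 c c = 2 c^{2}$)
$s = -51$ ($s = 2 + \left(17 + 5 \left(-14\right)\right) = 2 + \left(17 - 70\right) = 2 - 53 = -51$)
$I{\left(t \right)} = -10 - 2 t$ ($I{\left(t \right)} = \left(-1 - 1\right) \left(5 + t\right) = - 2 \left(5 + t\right) = -10 - 2 t$)
$p = - \frac{512}{51}$ ($p = \frac{2 \cdot 16^{2}}{-51} = 2 \cdot 256 \left(- \frac{1}{51}\right) = 512 \left(- \frac{1}{51}\right) = - \frac{512}{51} \approx -10.039$)
$p I{\left(-3 \right)} = - \frac{512 \left(-10 - -6\right)}{51} = - \frac{512 \left(-10 + 6\right)}{51} = \left(- \frac{512}{51}\right) \left(-4\right) = \frac{2048}{51}$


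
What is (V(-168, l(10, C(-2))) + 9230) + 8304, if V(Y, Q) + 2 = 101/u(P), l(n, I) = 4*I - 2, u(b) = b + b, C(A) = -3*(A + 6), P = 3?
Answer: 105293/6 ≈ 17549.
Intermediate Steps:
C(A) = -18 - 3*A (C(A) = -3*(6 + A) = -18 - 3*A)
u(b) = 2*b
l(n, I) = -2 + 4*I
V(Y, Q) = 89/6 (V(Y, Q) = -2 + 101/((2*3)) = -2 + 101/6 = 89/6)
(V(-168, l(10, C(-2))) + 9230) + 8304 = (89/6 + 9230) + 8304 = 55469/6 + 8304 = 105293/6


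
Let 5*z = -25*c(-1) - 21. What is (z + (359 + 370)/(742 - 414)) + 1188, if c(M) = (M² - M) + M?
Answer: 1936877/1640 ≈ 1181.0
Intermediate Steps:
c(M) = M²
z = -46/5 (z = (-25*(-1)² - 21)/5 = (-25*1 - 21)/5 = (-25 - 21)/5 = (⅕)*(-46) = -46/5 ≈ -9.2000)
(z + (359 + 370)/(742 - 414)) + 1188 = (-46/5 + (359 + 370)/(742 - 414)) + 1188 = (-46/5 + 729/328) + 1188 = -11443/1640 + 1188 = 1936877/1640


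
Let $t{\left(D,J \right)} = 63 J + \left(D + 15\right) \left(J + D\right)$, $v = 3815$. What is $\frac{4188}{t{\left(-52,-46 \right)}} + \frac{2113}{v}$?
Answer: $\frac{625553}{99190} \approx 6.3066$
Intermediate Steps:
$t{\left(D,J \right)} = 63 J + \left(15 + D\right) \left(D + J\right)$
$\frac{4188}{t{\left(-52,-46 \right)}} + \frac{2113}{v} = \frac{4188}{\left(-52\right)^{2} + 15 \left(-52\right) + 78 \left(-46\right) - -2392} + \frac{2113}{3815} = \frac{4188}{2704 - 780 - 3588 + 2392} + 2113 \cdot \frac{1}{3815} = \frac{4188}{728} + \frac{2113}{3815} = 4188 \cdot \frac{1}{728} + \frac{2113}{3815} = \frac{1047}{182} + \frac{2113}{3815} = \frac{625553}{99190}$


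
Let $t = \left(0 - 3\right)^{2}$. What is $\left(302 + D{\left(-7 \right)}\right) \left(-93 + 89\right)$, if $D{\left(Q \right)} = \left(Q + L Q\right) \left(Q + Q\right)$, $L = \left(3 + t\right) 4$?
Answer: $-20416$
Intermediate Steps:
$t = 9$ ($t = \left(-3\right)^{2} = 9$)
$L = 48$ ($L = \left(3 + 9\right) 4 = 12 \cdot 4 = 48$)
$D{\left(Q \right)} = 98 Q^{2}$ ($D{\left(Q \right)} = \left(Q + 48 Q\right) \left(Q + Q\right) = 49 Q 2 Q = 98 Q^{2}$)
$\left(302 + D{\left(-7 \right)}\right) \left(-93 + 89\right) = \left(302 + 98 \left(-7\right)^{2}\right) \left(-93 + 89\right) = \left(302 + 98 \cdot 49\right) \left(-4\right) = \left(302 + 4802\right) \left(-4\right) = 5104 \left(-4\right) = -20416$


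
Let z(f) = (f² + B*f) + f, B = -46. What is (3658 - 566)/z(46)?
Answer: 1546/23 ≈ 67.217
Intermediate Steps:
z(f) = f² - 45*f (z(f) = (f² - 46*f) + f = f² - 45*f)
(3658 - 566)/z(46) = (3658 - 566)/((46*(-45 + 46))) = 3092/((46*1)) = 3092/46 = 3092*(1/46) = 1546/23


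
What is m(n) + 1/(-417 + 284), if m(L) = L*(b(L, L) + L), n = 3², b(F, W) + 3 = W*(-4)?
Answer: -35911/133 ≈ -270.01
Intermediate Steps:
b(F, W) = -3 - 4*W (b(F, W) = -3 + W*(-4) = -3 - 4*W)
n = 9
m(L) = L*(-3 - 3*L) (m(L) = L*((-3 - 4*L) + L) = L*(-3 - 3*L))
m(n) + 1/(-417 + 284) = -3*9*(1 + 9) + 1/(-417 + 284) = -3*9*10 + 1/(-133) = -270 - 1/133 = -35911/133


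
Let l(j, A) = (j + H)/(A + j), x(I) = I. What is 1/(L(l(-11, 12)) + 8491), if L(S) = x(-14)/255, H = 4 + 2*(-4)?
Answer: 255/2165191 ≈ 0.00011777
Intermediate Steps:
H = -4 (H = 4 - 8 = -4)
l(j, A) = (-4 + j)/(A + j) (l(j, A) = (j - 4)/(A + j) = (-4 + j)/(A + j))
L(S) = -14/255
1/(L(l(-11, 12)) + 8491) = 1/(-14/255 + 8491) = 1/(2165191/255) = 255/2165191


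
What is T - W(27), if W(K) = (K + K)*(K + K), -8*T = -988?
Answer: -5585/2 ≈ -2792.5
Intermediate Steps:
T = 247/2 (T = -1/8*(-988) = 247/2 ≈ 123.50)
W(K) = 4*K**2 (W(K) = (2*K)*(2*K) = 4*K**2)
T - W(27) = 247/2 - 4*27**2 = 247/2 - 4*729 = 247/2 - 1*2916 = 247/2 - 2916 = -5585/2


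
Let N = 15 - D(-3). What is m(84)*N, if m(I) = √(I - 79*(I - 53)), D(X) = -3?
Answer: 18*I*√2365 ≈ 875.36*I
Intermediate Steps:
m(I) = √(4187 - 78*I) (m(I) = √(I - 79*(-53 + I)) = √(I + (4187 - 79*I)) = √(4187 - 78*I))
N = 18 (N = 15 - 1*(-3) = 15 + 3 = 18)
m(84)*N = √(4187 - 78*84)*18 = √(4187 - 6552)*18 = √(-2365)*18 = (I*√2365)*18 = 18*I*√2365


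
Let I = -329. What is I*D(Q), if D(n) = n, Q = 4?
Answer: -1316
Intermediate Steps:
I*D(Q) = -329*4 = -1316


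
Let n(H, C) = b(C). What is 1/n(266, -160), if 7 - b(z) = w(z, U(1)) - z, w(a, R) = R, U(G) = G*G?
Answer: -1/154 ≈ -0.0064935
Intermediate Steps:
U(G) = G**2
b(z) = 6 + z (b(z) = 7 - (1**2 - z) = 7 - (1 - z) = 7 + (-1 + z) = 6 + z)
n(H, C) = 6 + C
1/n(266, -160) = 1/(6 - 160) = 1/(-154) = -1/154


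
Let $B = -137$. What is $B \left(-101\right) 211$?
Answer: $2919607$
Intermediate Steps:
$B \left(-101\right) 211 = \left(-137\right) \left(-101\right) 211 = 13837 \cdot 211 = 2919607$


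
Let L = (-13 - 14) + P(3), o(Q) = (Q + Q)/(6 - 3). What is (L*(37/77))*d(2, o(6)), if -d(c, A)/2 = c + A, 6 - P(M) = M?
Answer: 10656/77 ≈ 138.39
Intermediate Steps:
P(M) = 6 - M
o(Q) = 2*Q/3 (o(Q) = (2*Q)/3 = (2*Q)*(⅓) = 2*Q/3)
d(c, A) = -2*A - 2*c (d(c, A) = -2*(c + A) = -2*(A + c) = -2*A - 2*c)
L = -24 (L = (-13 - 14) + (6 - 1*3) = -27 + (6 - 3) = -27 + 3 = -24)
(L*(37/77))*d(2, o(6)) = (-888/77)*(-4*6/3 - 2*2) = (-888/77)*(-2*4 - 4) = (-24*37/77)*(-8 - 4) = -888/77*(-12) = 10656/77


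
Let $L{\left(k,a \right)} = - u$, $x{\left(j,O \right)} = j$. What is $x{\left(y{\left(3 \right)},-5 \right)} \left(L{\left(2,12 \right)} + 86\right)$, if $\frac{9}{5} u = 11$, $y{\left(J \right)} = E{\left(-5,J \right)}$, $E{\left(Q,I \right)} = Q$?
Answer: $- \frac{3595}{9} \approx -399.44$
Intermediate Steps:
$y{\left(J \right)} = -5$
$u = \frac{55}{9}$ ($u = \frac{5}{9} \cdot 11 = \frac{55}{9} \approx 6.1111$)
$L{\left(k,a \right)} = - \frac{55}{9}$ ($L{\left(k,a \right)} = \left(-1\right) \frac{55}{9} = - \frac{55}{9}$)
$x{\left(y{\left(3 \right)},-5 \right)} \left(L{\left(2,12 \right)} + 86\right) = - 5 \left(- \frac{55}{9} + 86\right) = \left(-5\right) \frac{719}{9} = - \frac{3595}{9}$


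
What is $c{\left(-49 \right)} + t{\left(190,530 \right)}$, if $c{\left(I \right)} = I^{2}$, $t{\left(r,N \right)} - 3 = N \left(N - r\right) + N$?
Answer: $183134$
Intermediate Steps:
$t{\left(r,N \right)} = 3 + N + N \left(N - r\right)$ ($t{\left(r,N \right)} = 3 + \left(N \left(N - r\right) + N\right) = 3 + \left(N + N \left(N - r\right)\right) = 3 + N + N \left(N - r\right)$)
$c{\left(-49 \right)} + t{\left(190,530 \right)} = \left(-49\right)^{2} + \left(3 + 530 + 530^{2} - 530 \cdot 190\right) = 2401 + \left(3 + 530 + 280900 - 100700\right) = 2401 + 180733 = 183134$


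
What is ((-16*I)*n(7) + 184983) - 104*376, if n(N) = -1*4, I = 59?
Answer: 149655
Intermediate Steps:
n(N) = -4
((-16*I)*n(7) + 184983) - 104*376 = (-16*59*(-4) + 184983) - 104*376 = (-944*(-4) + 184983) - 39104 = (3776 + 184983) - 39104 = 188759 - 39104 = 149655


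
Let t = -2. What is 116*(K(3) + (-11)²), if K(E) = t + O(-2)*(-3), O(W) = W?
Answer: 14500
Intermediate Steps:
K(E) = 4 (K(E) = -2 - 2*(-3) = -2 + 6 = 4)
116*(K(3) + (-11)²) = 116*(4 + (-11)²) = 116*(4 + 121) = 116*125 = 14500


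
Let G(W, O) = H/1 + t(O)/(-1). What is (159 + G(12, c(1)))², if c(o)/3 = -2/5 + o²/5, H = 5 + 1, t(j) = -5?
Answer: 28900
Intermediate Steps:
H = 6
c(o) = -6/5 + 3*o²/5 (c(o) = 3*(-2/5 + o²/5) = 3*(-2*⅕ + o²*(⅕)) = 3*(-⅖ + o²/5) = -6/5 + 3*o²/5)
G(W, O) = 11 (G(W, O) = 6/1 - 5/(-1) = 6*1 - 5*(-1) = 6 + 5 = 11)
(159 + G(12, c(1)))² = (159 + 11)² = 170² = 28900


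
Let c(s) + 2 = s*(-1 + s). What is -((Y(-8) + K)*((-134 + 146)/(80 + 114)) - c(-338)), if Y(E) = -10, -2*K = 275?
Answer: 11115145/97 ≈ 1.1459e+5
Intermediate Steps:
K = -275/2 (K = -½*275 = -275/2 ≈ -137.50)
c(s) = -2 + s*(-1 + s)
-((Y(-8) + K)*((-134 + 146)/(80 + 114)) - c(-338)) = -((-10 - 275/2)*((-134 + 146)/(80 + 114)) - (-2 + (-338)² - 1*(-338))) = -(-1770/194 - (-2 + 114244 + 338)) = -(-1770/194 - 1*114580) = -(-295/2*6/97 - 114580) = -(-885/97 - 114580) = -1*(-11115145/97) = 11115145/97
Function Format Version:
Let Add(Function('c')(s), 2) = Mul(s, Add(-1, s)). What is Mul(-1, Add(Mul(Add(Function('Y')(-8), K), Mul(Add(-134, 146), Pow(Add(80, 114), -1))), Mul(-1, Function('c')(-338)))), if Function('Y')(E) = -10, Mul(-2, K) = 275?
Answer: Rational(11115145, 97) ≈ 1.1459e+5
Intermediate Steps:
K = Rational(-275, 2) (K = Mul(Rational(-1, 2), 275) = Rational(-275, 2) ≈ -137.50)
Function('c')(s) = Add(-2, Mul(s, Add(-1, s)))
Mul(-1, Add(Mul(Add(Function('Y')(-8), K), Mul(Add(-134, 146), Pow(Add(80, 114), -1))), Mul(-1, Function('c')(-338)))) = Mul(-1, Add(Mul(Add(-10, Rational(-275, 2)), Mul(Add(-134, 146), Pow(Add(80, 114), -1))), Mul(-1, Add(-2, Pow(-338, 2), Mul(-1, -338))))) = Mul(-1, Add(Mul(Rational(-295, 2), Mul(12, Pow(194, -1))), Mul(-1, Add(-2, 114244, 338)))) = Mul(-1, Add(Mul(Rational(-295, 2), Mul(12, Rational(1, 194))), Mul(-1, 114580))) = Mul(-1, Add(Mul(Rational(-295, 2), Rational(6, 97)), -114580)) = Mul(-1, Add(Rational(-885, 97), -114580)) = Mul(-1, Rational(-11115145, 97)) = Rational(11115145, 97)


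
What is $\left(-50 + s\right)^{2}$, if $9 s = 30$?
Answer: $\frac{19600}{9} \approx 2177.8$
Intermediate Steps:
$s = \frac{10}{3}$ ($s = \frac{1}{9} \cdot 30 = \frac{10}{3} \approx 3.3333$)
$\left(-50 + s\right)^{2} = \left(-50 + \frac{10}{3}\right)^{2} = \left(- \frac{140}{3}\right)^{2} = \frac{19600}{9}$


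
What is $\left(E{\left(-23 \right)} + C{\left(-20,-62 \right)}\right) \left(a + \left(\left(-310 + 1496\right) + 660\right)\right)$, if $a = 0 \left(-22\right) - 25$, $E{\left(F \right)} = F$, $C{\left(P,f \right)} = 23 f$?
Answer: $-2638629$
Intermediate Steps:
$a = -25$ ($a = 0 - 25 = -25$)
$\left(E{\left(-23 \right)} + C{\left(-20,-62 \right)}\right) \left(a + \left(\left(-310 + 1496\right) + 660\right)\right) = \left(-23 + 23 \left(-62\right)\right) \left(-25 + \left(\left(-310 + 1496\right) + 660\right)\right) = \left(-23 - 1426\right) \left(-25 + \left(1186 + 660\right)\right) = - 1449 \left(-25 + 1846\right) = \left(-1449\right) 1821 = -2638629$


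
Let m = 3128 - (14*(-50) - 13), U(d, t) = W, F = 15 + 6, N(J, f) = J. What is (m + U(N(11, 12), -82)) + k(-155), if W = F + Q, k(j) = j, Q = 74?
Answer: 3781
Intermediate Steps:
F = 21
W = 95 (W = 21 + 74 = 95)
U(d, t) = 95
m = 3841 (m = 3128 - (-700 - 13) = 3128 - 1*(-713) = 3128 + 713 = 3841)
(m + U(N(11, 12), -82)) + k(-155) = (3841 + 95) - 155 = 3936 - 155 = 3781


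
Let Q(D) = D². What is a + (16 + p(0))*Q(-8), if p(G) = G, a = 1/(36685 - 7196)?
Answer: 30196737/29489 ≈ 1024.0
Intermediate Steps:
a = 1/29489 ≈ 3.3911e-5
a + (16 + p(0))*Q(-8) = 1/29489 + (16 + 0)*(-8)² = 1/29489 + 16*64 = 1/29489 + 1024 = 30196737/29489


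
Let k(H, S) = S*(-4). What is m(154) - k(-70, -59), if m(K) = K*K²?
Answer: 3652028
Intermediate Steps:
m(K) = K³
k(H, S) = -4*S
m(154) - k(-70, -59) = 154³ - (-4)*(-59) = 3652264 - 1*236 = 3652264 - 236 = 3652028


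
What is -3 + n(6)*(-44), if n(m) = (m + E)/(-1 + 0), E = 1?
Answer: 305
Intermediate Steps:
n(m) = -1 - m (n(m) = (m + 1)/(-1 + 0) = (1 + m)/(-1) = (1 + m)*(-1) = -1 - m)
-3 + n(6)*(-44) = -3 + (-1 - 1*6)*(-44) = -3 + (-1 - 6)*(-44) = -3 - 7*(-44) = -3 + 308 = 305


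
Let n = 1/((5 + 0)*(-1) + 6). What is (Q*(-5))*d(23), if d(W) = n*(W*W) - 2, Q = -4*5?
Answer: 52700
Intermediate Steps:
Q = -20
n = 1 (n = 1/(5*(-1) + 6) = 1/(-5 + 6) = 1/1 = 1)
d(W) = -2 + W**2 (d(W) = 1*(W*W) - 2 = 1*W**2 - 2 = W**2 - 2 = -2 + W**2)
(Q*(-5))*d(23) = (-20*(-5))*(-2 + 23**2) = 100*(-2 + 529) = 100*527 = 52700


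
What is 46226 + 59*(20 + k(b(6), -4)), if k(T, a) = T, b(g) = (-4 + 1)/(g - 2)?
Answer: 189447/4 ≈ 47362.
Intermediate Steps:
b(g) = -3/(-2 + g)
46226 + 59*(20 + k(b(6), -4)) = 46226 + 59*(20 - 3/(-2 + 6)) = 46226 + 59*(20 - 3/4) = 46226 + 59*(77/4) = 46226 + 4543/4 = 189447/4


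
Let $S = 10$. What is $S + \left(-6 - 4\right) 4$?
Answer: $-30$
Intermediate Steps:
$S + \left(-6 - 4\right) 4 = 10 + \left(-6 - 4\right) 4 = 10 - 40 = -30$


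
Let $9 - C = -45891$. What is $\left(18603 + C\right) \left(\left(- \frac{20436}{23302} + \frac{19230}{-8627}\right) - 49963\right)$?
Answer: $- \frac{323950324746607101}{100513177} \approx -3.223 \cdot 10^{9}$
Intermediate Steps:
$C = 45900$ ($C = 9 - -45891 = 9 + 45891 = 45900$)
$\left(18603 + C\right) \left(\left(- \frac{20436}{23302} + \frac{19230}{-8627}\right) - 49963\right) = \left(18603 + 45900\right) \left(\left(- \frac{20436}{23302} + \frac{19230}{-8627}\right) - 49963\right) = 64503 \left(\left(\left(-20436\right) \frac{1}{23302} + 19230 \left(- \frac{1}{8627}\right)\right) - 49963\right) = 64503 \left(\left(- \frac{10218}{11651} - \frac{19230}{8627}\right) - 49963\right) = 64503 \left(- \frac{312199416}{100513177} - 49963\right) = 64503 \left(- \frac{5022252061867}{100513177}\right) = - \frac{323950324746607101}{100513177}$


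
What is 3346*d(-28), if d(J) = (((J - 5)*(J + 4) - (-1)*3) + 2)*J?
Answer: -74669336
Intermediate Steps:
d(J) = J*(5 + (-5 + J)*(4 + J)) (d(J) = (((-5 + J)*(4 + J) - 1*(-3)) + 2)*J = (((-5 + J)*(4 + J) + 3) + 2)*J = ((3 + (-5 + J)*(4 + J)) + 2)*J = (5 + (-5 + J)*(4 + J))*J = J*(5 + (-5 + J)*(4 + J)))
3346*d(-28) = 3346*(-28*(-15 + (-28)² - 1*(-28))) = 3346*(-28*(-15 + 784 + 28)) = 3346*(-28*797) = 3346*(-22316) = -74669336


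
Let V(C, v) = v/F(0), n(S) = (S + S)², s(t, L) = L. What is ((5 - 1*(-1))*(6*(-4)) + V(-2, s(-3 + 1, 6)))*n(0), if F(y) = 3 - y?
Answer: 0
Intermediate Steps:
n(S) = 4*S² (n(S) = (2*S)² = 4*S²)
V(C, v) = v/3 (V(C, v) = v/(3 - 1*0) = v/(3 + 0) = v/3)
((5 - 1*(-1))*(6*(-4)) + V(-2, s(-3 + 1, 6)))*n(0) = ((5 - 1*(-1))*(6*(-4)) + (⅓)*6)*(4*0²) = ((5 + 1)*(-24) + 2)*(4*0) = (6*(-24) + 2)*0 = (-144 + 2)*0 = -142*0 = 0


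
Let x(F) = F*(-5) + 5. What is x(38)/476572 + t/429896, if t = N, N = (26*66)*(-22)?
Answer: -2258884613/25609549564 ≈ -0.088205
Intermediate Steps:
N = -37752 (N = 1716*(-22) = -37752)
t = -37752
x(F) = 5 - 5*F (x(F) = -5*F + 5 = 5 - 5*F)
x(38)/476572 + t/429896 = (5 - 5*38)/476572 - 37752/429896 = (5 - 190)*(1/476572) - 37752*1/429896 = -185*1/476572 - 4719/53737 = -185/476572 - 4719/53737 = -2258884613/25609549564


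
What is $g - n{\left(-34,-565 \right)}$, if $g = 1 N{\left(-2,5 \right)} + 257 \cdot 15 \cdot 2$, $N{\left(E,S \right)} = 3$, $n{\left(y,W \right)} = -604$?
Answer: $8317$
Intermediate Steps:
$g = 7713$ ($g = 1 \cdot 3 + 257 \cdot 15 \cdot 2 = 3 + 257 \cdot 30 = 3 + 7710 = 7713$)
$g - n{\left(-34,-565 \right)} = 7713 - -604 = 7713 + 604 = 8317$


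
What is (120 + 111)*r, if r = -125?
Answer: -28875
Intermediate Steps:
(120 + 111)*r = (120 + 111)*(-125) = 231*(-125) = -28875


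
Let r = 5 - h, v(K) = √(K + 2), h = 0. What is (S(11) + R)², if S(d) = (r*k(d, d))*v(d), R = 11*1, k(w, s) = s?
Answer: 39446 + 1210*√13 ≈ 43809.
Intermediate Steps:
v(K) = √(2 + K)
r = 5 (r = 5 - 1*0 = 5 + 0 = 5)
R = 11
S(d) = 5*d*√(2 + d) (S(d) = (5*d)*√(2 + d) = 5*d*√(2 + d))
(S(11) + R)² = (5*11*√(2 + 11) + 11)² = (5*11*√13 + 11)² = (55*√13 + 11)² = (11 + 55*√13)²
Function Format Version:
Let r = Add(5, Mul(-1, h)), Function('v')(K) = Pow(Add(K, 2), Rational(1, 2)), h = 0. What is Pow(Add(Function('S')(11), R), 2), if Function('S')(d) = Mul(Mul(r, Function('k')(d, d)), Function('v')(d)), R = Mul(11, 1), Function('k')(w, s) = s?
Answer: Add(39446, Mul(1210, Pow(13, Rational(1, 2)))) ≈ 43809.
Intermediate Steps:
Function('v')(K) = Pow(Add(2, K), Rational(1, 2))
r = 5 (r = Add(5, Mul(-1, 0)) = Add(5, 0) = 5)
R = 11
Function('S')(d) = Mul(5, d, Pow(Add(2, d), Rational(1, 2))) (Function('S')(d) = Mul(Mul(5, d), Pow(Add(2, d), Rational(1, 2))) = Mul(5, d, Pow(Add(2, d), Rational(1, 2))))
Pow(Add(Function('S')(11), R), 2) = Pow(Add(Mul(5, 11, Pow(Add(2, 11), Rational(1, 2))), 11), 2) = Pow(Add(Mul(5, 11, Pow(13, Rational(1, 2))), 11), 2) = Pow(Add(Mul(55, Pow(13, Rational(1, 2))), 11), 2) = Pow(Add(11, Mul(55, Pow(13, Rational(1, 2)))), 2)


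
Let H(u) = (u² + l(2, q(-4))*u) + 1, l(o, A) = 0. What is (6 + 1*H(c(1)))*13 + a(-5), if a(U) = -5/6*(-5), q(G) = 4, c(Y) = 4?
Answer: 1819/6 ≈ 303.17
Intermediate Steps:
H(u) = 1 + u² (H(u) = (u² + 0*u) + 1 = (u² + 0) + 1 = u² + 1 = 1 + u²)
a(U) = 25/6 (a(U) = -5*⅙*(-5) = -⅚*(-5) = 25/6)
(6 + 1*H(c(1)))*13 + a(-5) = (6 + 1*(1 + 4²))*13 + 25/6 = (6 + 1*(1 + 16))*13 + 25/6 = (6 + 1*17)*13 + 25/6 = (6 + 17)*13 + 25/6 = 23*13 + 25/6 = 299 + 25/6 = 1819/6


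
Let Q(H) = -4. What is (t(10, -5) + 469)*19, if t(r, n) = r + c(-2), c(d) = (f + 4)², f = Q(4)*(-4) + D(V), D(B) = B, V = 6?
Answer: 21945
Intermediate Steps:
f = 22 (f = -4*(-4) + 6 = 16 + 6 = 22)
c(d) = 676 (c(d) = (22 + 4)² = 26² = 676)
t(r, n) = 676 + r (t(r, n) = r + 676 = 676 + r)
(t(10, -5) + 469)*19 = ((676 + 10) + 469)*19 = (686 + 469)*19 = 1155*19 = 21945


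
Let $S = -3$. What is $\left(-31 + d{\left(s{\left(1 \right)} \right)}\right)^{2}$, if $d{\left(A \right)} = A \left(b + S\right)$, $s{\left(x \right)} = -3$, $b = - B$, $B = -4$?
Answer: $1156$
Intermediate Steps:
$b = 4$ ($b = \left(-1\right) \left(-4\right) = 4$)
$d{\left(A \right)} = A$ ($d{\left(A \right)} = A \left(4 - 3\right) = A 1 = A$)
$\left(-31 + d{\left(s{\left(1 \right)} \right)}\right)^{2} = \left(-31 - 3\right)^{2} = \left(-34\right)^{2} = 1156$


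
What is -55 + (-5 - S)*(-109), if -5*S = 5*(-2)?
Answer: 708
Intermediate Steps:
S = 2 (S = -(-2) = -1/5*(-10) = 2)
-55 + (-5 - S)*(-109) = -55 + (-5 - 1*2)*(-109) = -55 + (-5 - 2)*(-109) = -55 - 7*(-109) = -55 + 763 = 708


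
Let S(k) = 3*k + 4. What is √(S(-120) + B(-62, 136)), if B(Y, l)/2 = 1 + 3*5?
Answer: 18*I ≈ 18.0*I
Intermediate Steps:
B(Y, l) = 32 (B(Y, l) = 2*(1 + 3*5) = 2*(1 + 15) = 2*16 = 32)
S(k) = 4 + 3*k
√(S(-120) + B(-62, 136)) = √((4 + 3*(-120)) + 32) = √((4 - 360) + 32) = √(-356 + 32) = √(-324) = 18*I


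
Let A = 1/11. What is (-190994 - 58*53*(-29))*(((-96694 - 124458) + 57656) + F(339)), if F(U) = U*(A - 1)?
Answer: 183514411408/11 ≈ 1.6683e+10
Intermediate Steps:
A = 1/11 ≈ 0.090909
F(U) = -10*U/11 (F(U) = U*(1/11 - 1) = U*(-10/11) = -10*U/11)
(-190994 - 58*53*(-29))*(((-96694 - 124458) + 57656) + F(339)) = (-190994 - 58*53*(-29))*(((-96694 - 124458) + 57656) - 10/11*339) = (-190994 - 3074*(-29))*((-221152 + 57656) - 3390/11) = (-190994 + 89146)*(-163496 - 3390/11) = -101848*(-1801846/11) = 183514411408/11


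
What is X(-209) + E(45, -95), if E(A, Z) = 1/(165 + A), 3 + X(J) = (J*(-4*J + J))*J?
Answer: 5751476641/210 ≈ 2.7388e+7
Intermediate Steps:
X(J) = -3 - 3*J³ (X(J) = -3 + (J*(-4*J + J))*J = -3 + (J*(-3*J))*J = -3 + (-3*J²)*J = -3 - 3*J³)
X(-209) + E(45, -95) = (-3 - 3*(-209)³) + 1/(165 + 45) = (-3 - 3*(-9129329)) + 1/210 = (-3 + 27387987) + 1/210 = 27387984 + 1/210 = 5751476641/210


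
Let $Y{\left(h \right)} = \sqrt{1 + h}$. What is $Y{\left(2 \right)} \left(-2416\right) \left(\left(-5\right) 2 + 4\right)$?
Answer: $14496 \sqrt{3} \approx 25108.0$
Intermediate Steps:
$Y{\left(2 \right)} \left(-2416\right) \left(\left(-5\right) 2 + 4\right) = \sqrt{1 + 2} \left(-2416\right) \left(\left(-5\right) 2 + 4\right) = \sqrt{3} \left(-2416\right) \left(-10 + 4\right) = - 2416 \sqrt{3} \left(-6\right) = 14496 \sqrt{3}$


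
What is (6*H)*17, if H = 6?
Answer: 612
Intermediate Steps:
(6*H)*17 = (6*6)*17 = 36*17 = 612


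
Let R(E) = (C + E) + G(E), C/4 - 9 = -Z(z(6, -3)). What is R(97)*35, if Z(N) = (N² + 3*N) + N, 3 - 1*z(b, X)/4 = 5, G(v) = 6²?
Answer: 1435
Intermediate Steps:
G(v) = 36
z(b, X) = -8 (z(b, X) = 12 - 4*5 = 12 - 20 = -8)
Z(N) = N² + 4*N
C = -92 (C = 36 + 4*(-(-8)*(4 - 8)) = 36 + 4*(-(-8)*(-4)) = 36 + 4*(-1*32) = 36 + 4*(-32) = 36 - 128 = -92)
R(E) = -56 + E (R(E) = (-92 + E) + 36 = -56 + E)
R(97)*35 = (-56 + 97)*35 = 41*35 = 1435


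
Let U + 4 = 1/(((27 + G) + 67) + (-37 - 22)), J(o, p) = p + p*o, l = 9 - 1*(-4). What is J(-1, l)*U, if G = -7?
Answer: 0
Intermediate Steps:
l = 13 (l = 9 + 4 = 13)
J(o, p) = p + o*p
U = -111/28 (U = -4 + 1/(((27 - 7) + 67) + (-37 - 22)) = -4 + 1/((20 + 67) - 59) = -4 + 1/(87 - 59) = -4 + 1/28 = -111/28 ≈ -3.9643)
J(-1, l)*U = (13*(1 - 1))*(-111/28) = (13*0)*(-111/28) = 0*(-111/28) = 0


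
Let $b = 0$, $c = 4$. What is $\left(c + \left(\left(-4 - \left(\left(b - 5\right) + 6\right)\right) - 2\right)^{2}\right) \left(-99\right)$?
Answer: $-5247$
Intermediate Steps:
$\left(c + \left(\left(-4 - \left(\left(b - 5\right) + 6\right)\right) - 2\right)^{2}\right) \left(-99\right) = \left(4 + \left(\left(-4 - \left(\left(0 - 5\right) + 6\right)\right) - 2\right)^{2}\right) \left(-99\right) = \left(4 + \left(\left(-4 - \left(-5 + 6\right)\right) - 2\right)^{2}\right) \left(-99\right) = \left(4 + \left(\left(-4 - 1\right) - 2\right)^{2}\right) \left(-99\right) = \left(4 + \left(-5 - 2\right)^{2}\right) \left(-99\right) = \left(4 + \left(-7\right)^{2}\right) \left(-99\right) = \left(4 + 49\right) \left(-99\right) = 53 \left(-99\right) = -5247$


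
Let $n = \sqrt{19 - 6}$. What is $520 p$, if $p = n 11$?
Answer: $5720 \sqrt{13} \approx 20624.0$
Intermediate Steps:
$n = \sqrt{13} \approx 3.6056$
$p = 11 \sqrt{13}$ ($p = \sqrt{13} \cdot 11 = 11 \sqrt{13} \approx 39.661$)
$520 p = 520 \cdot 11 \sqrt{13} = 5720 \sqrt{13}$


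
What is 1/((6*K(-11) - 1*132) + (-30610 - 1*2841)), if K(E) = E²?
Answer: -1/32857 ≈ -3.0435e-5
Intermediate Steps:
1/((6*K(-11) - 1*132) + (-30610 - 1*2841)) = 1/((6*(-11)² - 1*132) + (-30610 - 1*2841)) = 1/((6*121 - 132) + (-30610 - 2841)) = 1/((726 - 132) - 33451) = 1/(594 - 33451) = 1/(-32857) = -1/32857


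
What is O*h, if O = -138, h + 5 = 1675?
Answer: -230460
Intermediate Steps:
h = 1670 (h = -5 + 1675 = 1670)
O*h = -138*1670 = -230460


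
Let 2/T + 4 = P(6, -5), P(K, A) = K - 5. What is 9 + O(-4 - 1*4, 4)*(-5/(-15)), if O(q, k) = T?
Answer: 79/9 ≈ 8.7778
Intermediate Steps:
P(K, A) = -5 + K
T = -⅔ (T = 2/(-4 + (-5 + 6)) = 2/(-4 + 1) = 2/(-3) = 2*(-⅓) = -⅔ ≈ -0.66667)
O(q, k) = -⅔
9 + O(-4 - 1*4, 4)*(-5/(-15)) = 9 - (-10)/(3*(-15)) = 9 - (-10)*(-1)/(3*15) = 9 - ⅔*⅓ = 9 - 2/9 = 79/9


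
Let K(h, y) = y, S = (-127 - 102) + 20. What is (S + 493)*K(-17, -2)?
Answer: -568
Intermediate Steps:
S = -209 (S = -229 + 20 = -209)
(S + 493)*K(-17, -2) = (-209 + 493)*(-2) = 284*(-2) = -568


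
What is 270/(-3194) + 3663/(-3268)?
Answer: -6290991/5218996 ≈ -1.2054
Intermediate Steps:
270/(-3194) + 3663/(-3268) = 270*(-1/3194) + 3663*(-1/3268) = -135/1597 - 3663/3268 = -6290991/5218996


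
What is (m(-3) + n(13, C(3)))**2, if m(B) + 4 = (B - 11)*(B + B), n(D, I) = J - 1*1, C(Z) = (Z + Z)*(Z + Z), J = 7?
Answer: 7396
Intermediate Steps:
C(Z) = 4*Z**2 (C(Z) = (2*Z)*(2*Z) = 4*Z**2)
n(D, I) = 6 (n(D, I) = 7 - 1*1 = 7 - 1 = 6)
m(B) = -4 + 2*B*(-11 + B) (m(B) = -4 + (B - 11)*(B + B) = -4 + (-11 + B)*(2*B) = -4 + 2*B*(-11 + B))
(m(-3) + n(13, C(3)))**2 = ((-4 - 22*(-3) + 2*(-3)**2) + 6)**2 = ((-4 + 66 + 2*9) + 6)**2 = ((-4 + 66 + 18) + 6)**2 = (80 + 6)**2 = 86**2 = 7396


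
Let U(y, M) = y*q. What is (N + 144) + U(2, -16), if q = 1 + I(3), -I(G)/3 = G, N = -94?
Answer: 34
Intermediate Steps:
I(G) = -3*G
q = -8 (q = 1 - 3*3 = 1 - 9 = -8)
U(y, M) = -8*y (U(y, M) = y*(-8) = -8*y)
(N + 144) + U(2, -16) = (-94 + 144) - 8*2 = 50 - 16 = 34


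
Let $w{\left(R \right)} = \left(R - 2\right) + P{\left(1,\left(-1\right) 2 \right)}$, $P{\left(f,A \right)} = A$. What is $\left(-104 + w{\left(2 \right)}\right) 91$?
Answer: $-9646$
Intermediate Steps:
$w{\left(R \right)} = -4 + R$ ($w{\left(R \right)} = \left(R - 2\right) - 2 = \left(-2 + R\right) - 2 = -4 + R$)
$\left(-104 + w{\left(2 \right)}\right) 91 = \left(-104 + \left(-4 + 2\right)\right) 91 = \left(-104 - 2\right) 91 = \left(-106\right) 91 = -9646$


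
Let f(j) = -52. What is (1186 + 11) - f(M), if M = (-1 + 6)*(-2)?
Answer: 1249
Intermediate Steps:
M = -10 (M = 5*(-2) = -10)
(1186 + 11) - f(M) = (1186 + 11) - 1*(-52) = 1197 + 52 = 1249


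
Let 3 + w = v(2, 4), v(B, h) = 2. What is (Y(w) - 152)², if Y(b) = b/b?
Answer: 22801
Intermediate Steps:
w = -1 (w = -3 + 2 = -1)
Y(b) = 1
(Y(w) - 152)² = (1 - 152)² = (-151)² = 22801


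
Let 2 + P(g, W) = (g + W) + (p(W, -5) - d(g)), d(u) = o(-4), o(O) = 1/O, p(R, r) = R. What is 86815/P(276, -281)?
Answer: -347260/1151 ≈ -301.70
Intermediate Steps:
d(u) = -¼ (d(u) = 1/(-4) = -¼)
P(g, W) = -7/4 + g + 2*W (P(g, W) = -2 + ((g + W) + (W - 1*(-¼))) = -2 + ((W + g) + (W + ¼)) = -2 + ((W + g) + (¼ + W)) = -2 + (¼ + g + 2*W) = -7/4 + g + 2*W)
86815/P(276, -281) = 86815/(-7/4 + 276 + 2*(-281)) = 86815/(-7/4 + 276 - 562) = 86815/(-1151/4) = 86815*(-4/1151) = -347260/1151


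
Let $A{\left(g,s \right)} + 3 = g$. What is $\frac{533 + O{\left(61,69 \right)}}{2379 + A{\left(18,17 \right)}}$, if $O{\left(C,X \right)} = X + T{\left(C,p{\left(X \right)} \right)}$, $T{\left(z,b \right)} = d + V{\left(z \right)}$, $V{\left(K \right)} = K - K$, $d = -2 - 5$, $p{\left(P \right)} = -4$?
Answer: $\frac{85}{342} \approx 0.24854$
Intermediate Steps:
$A{\left(g,s \right)} = -3 + g$
$d = -7$ ($d = -2 - 5 = -7$)
$V{\left(K \right)} = 0$
$T{\left(z,b \right)} = -7$ ($T{\left(z,b \right)} = -7 + 0 = -7$)
$O{\left(C,X \right)} = -7 + X$ ($O{\left(C,X \right)} = X - 7 = -7 + X$)
$\frac{533 + O{\left(61,69 \right)}}{2379 + A{\left(18,17 \right)}} = \frac{533 + \left(-7 + 69\right)}{2379 + \left(-3 + 18\right)} = \frac{533 + 62}{2379 + 15} = \frac{595}{2394} = 595 \cdot \frac{1}{2394} = \frac{85}{342}$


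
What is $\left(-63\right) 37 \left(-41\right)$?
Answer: $95571$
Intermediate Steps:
$\left(-63\right) 37 \left(-41\right) = \left(-2331\right) \left(-41\right) = 95571$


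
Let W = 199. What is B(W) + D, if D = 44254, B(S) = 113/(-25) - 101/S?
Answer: 220138638/4975 ≈ 44249.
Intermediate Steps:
B(S) = -113/25 - 101/S (B(S) = 113*(-1/25) - 101/S = -113/25 - 101/S)
B(W) + D = (-113/25 - 101/199) + 44254 = -25012/4975 + 44254 = 220138638/4975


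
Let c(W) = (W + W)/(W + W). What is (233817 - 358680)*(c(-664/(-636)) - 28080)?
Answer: 3506028177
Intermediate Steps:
c(W) = 1 (c(W) = (2*W)/((2*W)) = (2*W)*(1/(2*W)) = 1)
(233817 - 358680)*(c(-664/(-636)) - 28080) = (233817 - 358680)*(1 - 28080) = -124863*(-28079) = 3506028177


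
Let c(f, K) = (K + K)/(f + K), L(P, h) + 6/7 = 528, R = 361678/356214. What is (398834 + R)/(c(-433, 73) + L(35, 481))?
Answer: 29834829392340/39402552241 ≈ 757.18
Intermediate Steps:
R = 180839/178107 (R = 361678*(1/356214) = 180839/178107 ≈ 1.0153)
L(P, h) = 3690/7 (L(P, h) = -6/7 + 528 = 3690/7)
c(f, K) = 2*K/(K + f) (c(f, K) = (2*K)/(K + f) = 2*K/(K + f))
(398834 + R)/(c(-433, 73) + L(35, 481)) = (398834 + 180839/178107)/(2*73/(73 - 433) + 3690/7) = 71035308077/(178107*(2*73/(-360) + 3690/7)) = 71035308077/(178107*(2*73*(-1/360) + 3690/7)) = 71035308077/(178107*(-73/180 + 3690/7)) = 71035308077/(178107*(663689/1260)) = (71035308077/178107)*(1260/663689) = 29834829392340/39402552241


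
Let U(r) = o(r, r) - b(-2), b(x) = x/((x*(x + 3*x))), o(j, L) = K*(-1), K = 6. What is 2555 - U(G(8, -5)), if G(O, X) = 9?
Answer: 20487/8 ≈ 2560.9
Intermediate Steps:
o(j, L) = -6 (o(j, L) = 6*(-1) = -6)
b(x) = 1/(4*x) (b(x) = x/((x*(4*x))) = x/((4*x²)) = x*(1/(4*x²)) = 1/(4*x))
U(r) = -47/8 (U(r) = -6 - 1/(4*(-2)) = -6 - (-1)/(4*2) = -6 - 1*(-⅛) = -6 + ⅛ = -47/8)
2555 - U(G(8, -5)) = 2555 - 1*(-47/8) = 2555 + 47/8 = 20487/8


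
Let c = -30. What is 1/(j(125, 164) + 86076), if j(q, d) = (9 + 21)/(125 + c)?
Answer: 19/1635450 ≈ 1.1618e-5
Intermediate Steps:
j(q, d) = 6/19 (j(q, d) = (9 + 21)/(125 - 30) = 30/95 = 30*(1/95) = 6/19)
1/(j(125, 164) + 86076) = 1/(6/19 + 86076) = 1/(1635450/19) = 19/1635450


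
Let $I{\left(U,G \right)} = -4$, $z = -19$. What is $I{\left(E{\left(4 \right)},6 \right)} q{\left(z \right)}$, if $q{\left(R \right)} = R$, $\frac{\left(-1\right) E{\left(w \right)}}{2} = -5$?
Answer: $76$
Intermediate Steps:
$E{\left(w \right)} = 10$ ($E{\left(w \right)} = \left(-2\right) \left(-5\right) = 10$)
$I{\left(E{\left(4 \right)},6 \right)} q{\left(z \right)} = \left(-4\right) \left(-19\right) = 76$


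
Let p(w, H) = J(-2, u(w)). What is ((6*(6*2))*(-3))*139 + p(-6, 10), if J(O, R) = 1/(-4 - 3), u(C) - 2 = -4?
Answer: -210169/7 ≈ -30024.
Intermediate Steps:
u(C) = -2 (u(C) = 2 - 4 = -2)
J(O, R) = -1/7 (J(O, R) = 1/(-7) = 1*(-1/7) = -1/7)
p(w, H) = -1/7
((6*(6*2))*(-3))*139 + p(-6, 10) = ((6*(6*2))*(-3))*139 - 1/7 = ((6*12)*(-3))*139 - 1/7 = (72*(-3))*139 - 1/7 = -216*139 - 1/7 = -30024 - 1/7 = -210169/7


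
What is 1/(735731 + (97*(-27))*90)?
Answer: 1/500021 ≈ 1.9999e-6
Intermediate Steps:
1/(735731 + (97*(-27))*90) = 1/(735731 - 2619*90) = 1/(735731 - 235710) = 1/500021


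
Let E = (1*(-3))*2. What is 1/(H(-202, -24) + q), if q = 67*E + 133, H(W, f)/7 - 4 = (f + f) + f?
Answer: -1/745 ≈ -0.0013423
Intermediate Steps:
E = -6 (E = -3*2 = -6)
H(W, f) = 28 + 21*f (H(W, f) = 28 + 7*((f + f) + f) = 28 + 7*(2*f + f) = 28 + 7*(3*f) = 28 + 21*f)
q = -269 (q = 67*(-6) + 133 = -402 + 133 = -269)
1/(H(-202, -24) + q) = 1/((28 + 21*(-24)) - 269) = 1/((28 - 504) - 269) = 1/(-476 - 269) = 1/(-745) = -1/745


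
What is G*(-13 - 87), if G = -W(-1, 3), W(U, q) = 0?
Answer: 0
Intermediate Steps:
G = 0 (G = -1*0 = 0)
G*(-13 - 87) = 0*(-13 - 87) = 0*(-100) = 0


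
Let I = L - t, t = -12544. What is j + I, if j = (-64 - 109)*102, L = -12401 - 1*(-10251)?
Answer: -7252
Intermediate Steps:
L = -2150 (L = -12401 + 10251 = -2150)
j = -17646 (j = -173*102 = -17646)
I = 10394 (I = -2150 - 1*(-12544) = -2150 + 12544 = 10394)
j + I = -17646 + 10394 = -7252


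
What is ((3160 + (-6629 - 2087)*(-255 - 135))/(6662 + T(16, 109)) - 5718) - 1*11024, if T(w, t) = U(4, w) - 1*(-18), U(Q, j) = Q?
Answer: -27125282/1671 ≈ -16233.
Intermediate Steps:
T(w, t) = 22 (T(w, t) = 4 - 1*(-18) = 4 + 18 = 22)
((3160 + (-6629 - 2087)*(-255 - 135))/(6662 + T(16, 109)) - 5718) - 1*11024 = ((3160 + (-6629 - 2087)*(-255 - 135))/(6662 + 22) - 5718) - 1*11024 = ((3160 - 8716*(-390))/6684 - 5718) - 11024 = ((3160 + 3399240)*(1/6684) - 5718) - 11024 = (3402400*(1/6684) - 5718) - 11024 = (850600/1671 - 5718) - 11024 = -8704178/1671 - 11024 = -27125282/1671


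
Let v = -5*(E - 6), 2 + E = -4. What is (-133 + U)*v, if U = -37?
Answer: -10200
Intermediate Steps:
E = -6 (E = -2 - 4 = -6)
v = 60 (v = -5*(-6 - 6) = -5*(-12) = 60)
(-133 + U)*v = (-133 - 37)*60 = -170*60 = -10200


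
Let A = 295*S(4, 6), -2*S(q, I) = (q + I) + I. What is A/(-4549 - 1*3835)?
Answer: 295/1048 ≈ 0.28149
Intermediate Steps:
S(q, I) = -I - q/2 (S(q, I) = -((q + I) + I)/2 = -((I + q) + I)/2 = -(q + 2*I)/2 = -I - q/2)
A = -2360 (A = 295*(-1*6 - ½*4) = 295*(-6 - 2) = 295*(-8) = -2360)
A/(-4549 - 1*3835) = -2360/(-4549 - 1*3835) = -2360/(-4549 - 3835) = -2360/(-8384) = -2360*(-1/8384) = 295/1048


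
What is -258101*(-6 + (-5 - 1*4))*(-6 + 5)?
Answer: -3871515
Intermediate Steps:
-258101*(-6 + (-5 - 1*4))*(-6 + 5) = -258101*(-6 + (-5 - 4))*(-1) = -258101*(-6 - 9)*(-1) = -(-3871515)*(-1) = -258101*15 = -3871515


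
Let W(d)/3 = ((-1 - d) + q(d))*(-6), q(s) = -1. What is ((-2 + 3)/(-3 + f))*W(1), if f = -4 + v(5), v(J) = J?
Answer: -27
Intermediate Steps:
f = 1 (f = -4 + 5 = 1)
W(d) = 36 + 18*d (W(d) = 3*(((-1 - d) - 1)*(-6)) = 3*((-2 - d)*(-6)) = 3*(12 + 6*d) = 36 + 18*d)
((-2 + 3)/(-3 + f))*W(1) = ((-2 + 3)/(-3 + 1))*(36 + 18*1) = (1/(-2))*(36 + 18) = (1*(-½))*54 = -½*54 = -27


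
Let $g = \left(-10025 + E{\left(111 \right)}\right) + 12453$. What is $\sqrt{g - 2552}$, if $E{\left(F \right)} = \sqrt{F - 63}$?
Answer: $2 \sqrt{-31 + \sqrt{3}} \approx 10.82 i$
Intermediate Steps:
$E{\left(F \right)} = \sqrt{-63 + F}$
$g = 2428 + 4 \sqrt{3}$ ($g = \left(-10025 + \sqrt{-63 + 111}\right) + 12453 = \left(-10025 + \sqrt{48}\right) + 12453 = \left(-10025 + 4 \sqrt{3}\right) + 12453 = 2428 + 4 \sqrt{3} \approx 2434.9$)
$\sqrt{g - 2552} = \sqrt{\left(2428 + 4 \sqrt{3}\right) - 2552} = \sqrt{-124 + 4 \sqrt{3}}$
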